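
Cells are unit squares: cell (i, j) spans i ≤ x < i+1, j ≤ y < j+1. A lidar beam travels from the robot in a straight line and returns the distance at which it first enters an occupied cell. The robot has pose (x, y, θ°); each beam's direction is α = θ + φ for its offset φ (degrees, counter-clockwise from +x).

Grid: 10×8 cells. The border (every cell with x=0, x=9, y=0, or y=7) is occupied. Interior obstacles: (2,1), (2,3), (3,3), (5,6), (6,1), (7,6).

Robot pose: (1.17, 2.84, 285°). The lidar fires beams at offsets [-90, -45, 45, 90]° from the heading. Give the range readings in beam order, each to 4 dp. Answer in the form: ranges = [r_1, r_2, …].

beam 1: φ=-90°, α=195°
  dir = (cos 195°, sin 195°) = (-0.9659, -0.2588); from cell (1,2)
  next x-line at t=0.1760, next y-line at t=3.2455; Δt_x=1.0353, Δt_y=3.8637
    x: enter (0,2) at t=0.1760 ← occupied
  → r_1 = 0.1760
beam 2: φ=-45°, α=240°
  dir = (cos 240°, sin 240°) = (-0.5000, -0.8660); from cell (1,2)
  next x-line at t=0.3400, next y-line at t=0.9699; Δt_x=2.0000, Δt_y=1.1547
    x: enter (0,2) at t=0.3400 ← occupied
  → r_2 = 0.3400
beam 3: φ=45°, α=330°
  dir = (cos 330°, sin 330°) = (0.8660, -0.5000); from cell (1,2)
  next x-line at t=0.9584, next y-line at t=1.6800; Δt_x=1.1547, Δt_y=2.0000
    x: enter (2,2) at t=0.9584
    y: enter (2,1) at t=1.6800 ← occupied
  → r_3 = 1.6800
beam 4: φ=90°, α=15°
  dir = (cos 15°, sin 15°) = (0.9659, 0.2588); from cell (1,2)
  next x-line at t=0.8593, next y-line at t=0.6182; Δt_x=1.0353, Δt_y=3.8637
    y: enter (1,3) at t=0.6182
    x: enter (2,3) at t=0.8593 ← occupied
  → r_4 = 0.8593

ranges = [0.1760, 0.3400, 1.6800, 0.8593]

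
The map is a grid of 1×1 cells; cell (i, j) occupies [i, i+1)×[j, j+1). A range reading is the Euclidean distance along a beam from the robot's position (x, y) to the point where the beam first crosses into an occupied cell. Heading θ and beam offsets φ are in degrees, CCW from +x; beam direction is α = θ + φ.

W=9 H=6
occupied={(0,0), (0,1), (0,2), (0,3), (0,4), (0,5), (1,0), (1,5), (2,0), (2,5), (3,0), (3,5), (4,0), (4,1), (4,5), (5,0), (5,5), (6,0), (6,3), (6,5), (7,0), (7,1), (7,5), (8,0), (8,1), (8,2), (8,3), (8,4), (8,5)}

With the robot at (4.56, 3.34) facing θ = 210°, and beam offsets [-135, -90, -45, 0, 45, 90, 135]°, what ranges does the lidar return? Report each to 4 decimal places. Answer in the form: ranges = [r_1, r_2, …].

ranges = [1.7186, 1.9168, 3.6856, 4.1107, 1.3873, 2.7020, 3.5614]

beam 1: φ=-135°, α=75°
  d=(0.2588,0.9659)  start (4,3)  tX=1.7000 tY=0.6833  stride 1/|dx|=3.8637 1/|dy|=1.0353
    cross y-line → (4,4), t=0.6833
    cross x-line → (5,4), t=1.7000
    cross y-line → (5,5), t=1.7186 (wall)
  → r_1 = 1.7186
beam 2: φ=-90°, α=120°
  d=(-0.5000,0.8660)  start (4,3)  tX=1.1200 tY=0.7621  stride 1/|dx|=2.0000 1/|dy|=1.1547
    cross y-line → (4,4), t=0.7621
    cross x-line → (3,4), t=1.1200
    cross y-line → (3,5), t=1.9168 (wall)
  → r_2 = 1.9168
beam 3: φ=-45°, α=165°
  d=(-0.9659,0.2588)  start (4,3)  tX=0.5798 tY=2.5500  stride 1/|dx|=1.0353 1/|dy|=3.8637
    cross x-line → (3,3), t=0.5798
    cross x-line → (2,3), t=1.6150
    cross y-line → (2,4), t=2.5500
    cross x-line → (1,4), t=2.6503
    cross x-line → (0,4), t=3.6856 (wall)
  → r_3 = 3.6856
beam 4: φ=0°, α=210°
  d=(-0.8660,-0.5000)  start (4,3)  tX=0.6466 tY=0.6800  stride 1/|dx|=1.1547 1/|dy|=2.0000
    cross x-line → (3,3), t=0.6466
    cross y-line → (3,2), t=0.6800
    cross x-line → (2,2), t=1.8013
    cross y-line → (2,1), t=2.6800
    cross x-line → (1,1), t=2.9560
    cross x-line → (0,1), t=4.1107 (wall)
  → r_4 = 4.1107
beam 5: φ=45°, α=255°
  d=(-0.2588,-0.9659)  start (4,3)  tX=2.1637 tY=0.3520  stride 1/|dx|=3.8637 1/|dy|=1.0353
    cross y-line → (4,2), t=0.3520
    cross y-line → (4,1), t=1.3873 (wall)
  → r_5 = 1.3873
beam 6: φ=90°, α=300°
  d=(0.5000,-0.8660)  start (4,3)  tX=0.8800 tY=0.3926  stride 1/|dx|=2.0000 1/|dy|=1.1547
    cross y-line → (4,2), t=0.3926
    cross x-line → (5,2), t=0.8800
    cross y-line → (5,1), t=1.5473
    cross y-line → (5,0), t=2.7020 (wall)
  → r_6 = 2.7020
beam 7: φ=135°, α=345°
  d=(0.9659,-0.2588)  start (4,3)  tX=0.4555 tY=1.3137  stride 1/|dx|=1.0353 1/|dy|=3.8637
    cross x-line → (5,3), t=0.4555
    cross y-line → (5,2), t=1.3137
    cross x-line → (6,2), t=1.4908
    cross x-line → (7,2), t=2.5261
    cross x-line → (8,2), t=3.5614 (wall)
  → r_7 = 3.5614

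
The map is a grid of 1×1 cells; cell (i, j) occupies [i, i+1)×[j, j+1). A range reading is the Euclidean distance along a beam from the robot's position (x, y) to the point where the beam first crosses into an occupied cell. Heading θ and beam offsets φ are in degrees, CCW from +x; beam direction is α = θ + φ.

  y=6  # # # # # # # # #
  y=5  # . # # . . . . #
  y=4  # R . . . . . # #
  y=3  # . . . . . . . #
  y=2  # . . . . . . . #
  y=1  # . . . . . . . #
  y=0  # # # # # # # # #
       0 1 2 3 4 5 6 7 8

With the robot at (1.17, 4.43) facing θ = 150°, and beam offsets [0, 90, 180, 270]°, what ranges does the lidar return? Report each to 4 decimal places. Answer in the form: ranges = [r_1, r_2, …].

ranges = [0.1963, 0.3400, 6.8600, 1.6600]

beam 1: φ=0°, α=150°
  dir = (cos 150°, sin 150°) = (-0.8660, 0.5000); from cell (1,4)
  next x-line at t=0.1963, next y-line at t=1.1400; Δt_x=1.1547, Δt_y=2.0000
    x: enter (0,4) at t=0.1963 ← occupied
  → r_1 = 0.1963
beam 2: φ=90°, α=240°
  dir = (cos 240°, sin 240°) = (-0.5000, -0.8660); from cell (1,4)
  next x-line at t=0.3400, next y-line at t=0.4965; Δt_x=2.0000, Δt_y=1.1547
    x: enter (0,4) at t=0.3400 ← occupied
  → r_2 = 0.3400
beam 3: φ=180°, α=330°
  dir = (cos 330°, sin 330°) = (0.8660, -0.5000); from cell (1,4)
  next x-line at t=0.9584, next y-line at t=0.8600; Δt_x=1.1547, Δt_y=2.0000
    y: enter (1,3) at t=0.8600
    x: enter (2,3) at t=0.9584
    x: enter (3,3) at t=2.1131
    y: enter (3,2) at t=2.8600
    x: enter (4,2) at t=3.2678
    x: enter (5,2) at t=4.4225
    y: enter (5,1) at t=4.8600
    x: enter (6,1) at t=5.5772
    x: enter (7,1) at t=6.7319
    y: enter (7,0) at t=6.8600 ← occupied
  → r_3 = 6.8600
beam 4: φ=270°, α=60°
  dir = (cos 60°, sin 60°) = (0.5000, 0.8660); from cell (1,4)
  next x-line at t=1.6600, next y-line at t=0.6582; Δt_x=2.0000, Δt_y=1.1547
    y: enter (1,5) at t=0.6582
    x: enter (2,5) at t=1.6600 ← occupied
  → r_4 = 1.6600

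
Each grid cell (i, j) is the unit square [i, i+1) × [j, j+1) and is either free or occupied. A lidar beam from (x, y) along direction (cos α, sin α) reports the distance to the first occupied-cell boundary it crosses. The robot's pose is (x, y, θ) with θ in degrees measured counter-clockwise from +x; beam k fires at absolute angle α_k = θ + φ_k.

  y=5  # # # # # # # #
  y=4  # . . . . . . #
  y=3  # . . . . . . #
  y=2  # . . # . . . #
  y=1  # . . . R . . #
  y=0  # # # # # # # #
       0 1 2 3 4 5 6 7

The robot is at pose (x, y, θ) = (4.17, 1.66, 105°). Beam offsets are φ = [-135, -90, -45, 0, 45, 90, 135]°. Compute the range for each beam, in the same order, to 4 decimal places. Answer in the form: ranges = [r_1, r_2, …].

beam 1: φ=-135°, α=330°
  cosα=0.8660 sinα=-0.5000 | (4,1) | tMaxX 0.9584 tMaxY 1.3200 | tΔX 1.1547 tΔY 2.0000
    t=0.9584 [x] (5,1)
    t=1.3200 [y] (5,0) — stop
  → r_1 = 1.3200
beam 2: φ=-90°, α=15°
  cosα=0.9659 sinα=0.2588 | (4,1) | tMaxX 0.8593 tMaxY 1.3137 | tΔX 1.0353 tΔY 3.8637
    t=0.8593 [x] (5,1)
    t=1.3137 [y] (5,2)
    t=1.8946 [x] (6,2)
    t=2.9298 [x] (7,2) — stop
  → r_2 = 2.9298
beam 3: φ=-45°, α=60°
  cosα=0.5000 sinα=0.8660 | (4,1) | tMaxX 1.6600 tMaxY 0.3926 | tΔX 2.0000 tΔY 1.1547
    t=0.3926 [y] (4,2)
    t=1.5473 [y] (4,3)
    t=1.6600 [x] (5,3)
    t=2.7020 [y] (5,4)
    t=3.6600 [x] (6,4)
    t=3.8567 [y] (6,5) — stop
  → r_3 = 3.8567
beam 4: φ=0°, α=105°
  cosα=-0.2588 sinα=0.9659 | (4,1) | tMaxX 0.6568 tMaxY 0.3520 | tΔX 3.8637 tΔY 1.0353
    t=0.3520 [y] (4,2)
    t=0.6568 [x] (3,2) — stop
  → r_4 = 0.6568
beam 5: φ=45°, α=150°
  cosα=-0.8660 sinα=0.5000 | (4,1) | tMaxX 0.1963 tMaxY 0.6800 | tΔX 1.1547 tΔY 2.0000
    t=0.1963 [x] (3,1)
    t=0.6800 [y] (3,2) — stop
  → r_5 = 0.6800
beam 6: φ=90°, α=195°
  cosα=-0.9659 sinα=-0.2588 | (4,1) | tMaxX 0.1760 tMaxY 2.5500 | tΔX 1.0353 tΔY 3.8637
    t=0.1760 [x] (3,1)
    t=1.2113 [x] (2,1)
    t=2.2465 [x] (1,1)
    t=2.5500 [y] (1,0) — stop
  → r_6 = 2.5500
beam 7: φ=135°, α=240°
  cosα=-0.5000 sinα=-0.8660 | (4,1) | tMaxX 0.3400 tMaxY 0.7621 | tΔX 2.0000 tΔY 1.1547
    t=0.3400 [x] (3,1)
    t=0.7621 [y] (3,0) — stop
  → r_7 = 0.7621

ranges = [1.3200, 2.9298, 3.8567, 0.6568, 0.6800, 2.5500, 0.7621]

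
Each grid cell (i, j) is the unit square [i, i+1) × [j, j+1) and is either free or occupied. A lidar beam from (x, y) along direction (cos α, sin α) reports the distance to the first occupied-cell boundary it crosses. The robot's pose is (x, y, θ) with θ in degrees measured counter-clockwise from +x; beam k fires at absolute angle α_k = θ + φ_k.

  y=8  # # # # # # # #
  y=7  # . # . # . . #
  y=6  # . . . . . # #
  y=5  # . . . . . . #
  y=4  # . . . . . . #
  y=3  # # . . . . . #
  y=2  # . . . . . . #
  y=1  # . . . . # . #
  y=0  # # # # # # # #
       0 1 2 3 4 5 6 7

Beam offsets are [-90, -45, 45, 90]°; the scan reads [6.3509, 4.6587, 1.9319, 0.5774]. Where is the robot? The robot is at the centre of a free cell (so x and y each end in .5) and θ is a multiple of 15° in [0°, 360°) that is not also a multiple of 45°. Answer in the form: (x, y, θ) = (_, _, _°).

(x, y, θ) = (1.5, 5.5, 60°)

Enumerate (i+0.5, j+0.5, θ) over the 37 free cells and 16 admissible headings. For each, cast all 4 beams and compare to the given ranges.
  (1.5, 1.5, 330°): beam 1 = 0.5774 ≠ 6.3509 ✗
  (4.5, 6.5, 15°): beam 1 = 4.6587 ≠ 6.3509 ✗
  (3.5, 4.5, 105°): beam 1 = 3.6235 ≠ 6.3509 ✗
  (4.5, 6.5, 255°): beam 1 = 1.9319 ≠ 6.3509 ✗
  …
  (1.5, 5.5, 60°): r_1=6.3509, r_2=4.6587, r_3=1.9319, r_4=0.5774 — all match ✓
Unique over the lattice → pose = (1.5, 5.5, 60°).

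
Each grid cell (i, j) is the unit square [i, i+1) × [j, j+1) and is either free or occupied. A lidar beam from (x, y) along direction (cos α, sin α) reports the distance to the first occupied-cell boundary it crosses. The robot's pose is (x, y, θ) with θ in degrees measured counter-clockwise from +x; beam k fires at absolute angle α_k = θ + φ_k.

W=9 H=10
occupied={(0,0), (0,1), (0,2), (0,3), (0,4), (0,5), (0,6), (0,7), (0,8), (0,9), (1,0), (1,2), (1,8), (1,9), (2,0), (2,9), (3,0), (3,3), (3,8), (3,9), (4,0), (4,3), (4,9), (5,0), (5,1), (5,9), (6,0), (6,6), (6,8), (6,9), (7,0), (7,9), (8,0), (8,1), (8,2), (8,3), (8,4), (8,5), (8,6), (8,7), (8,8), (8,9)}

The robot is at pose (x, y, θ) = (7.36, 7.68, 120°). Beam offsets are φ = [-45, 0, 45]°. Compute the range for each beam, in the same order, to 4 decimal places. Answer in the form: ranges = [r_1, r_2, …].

beam 1: φ=-45°, α=75°
  dir = (cos 75°, sin 75°) = (0.2588, 0.9659); from cell (7,7)
  next x-line at t=2.4728, next y-line at t=0.3313; Δt_x=3.8637, Δt_y=1.0353
    y: enter (7,8) at t=0.3313
    y: enter (7,9) at t=1.3666 ← occupied
  → r_1 = 1.3666
beam 2: φ=0°, α=120°
  dir = (cos 120°, sin 120°) = (-0.5000, 0.8660); from cell (7,7)
  next x-line at t=0.7200, next y-line at t=0.3695; Δt_x=2.0000, Δt_y=1.1547
    y: enter (7,8) at t=0.3695
    x: enter (6,8) at t=0.7200 ← occupied
  → r_2 = 0.7200
beam 3: φ=45°, α=165°
  dir = (cos 165°, sin 165°) = (-0.9659, 0.2588); from cell (7,7)
  next x-line at t=0.3727, next y-line at t=1.2364; Δt_x=1.0353, Δt_y=3.8637
    x: enter (6,7) at t=0.3727
    y: enter (6,8) at t=1.2364 ← occupied
  → r_3 = 1.2364

ranges = [1.3666, 0.7200, 1.2364]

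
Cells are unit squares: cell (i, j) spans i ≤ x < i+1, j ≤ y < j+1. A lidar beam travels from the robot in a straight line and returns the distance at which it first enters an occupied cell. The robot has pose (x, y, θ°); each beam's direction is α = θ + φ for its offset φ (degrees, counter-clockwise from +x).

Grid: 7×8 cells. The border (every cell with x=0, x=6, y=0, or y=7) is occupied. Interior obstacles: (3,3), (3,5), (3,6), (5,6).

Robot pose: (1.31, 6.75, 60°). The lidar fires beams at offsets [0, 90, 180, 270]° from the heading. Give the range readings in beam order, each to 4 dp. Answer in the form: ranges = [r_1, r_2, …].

beam 1: φ=0°, α=60°
  dir = (cos 60°, sin 60°) = (0.5000, 0.8660); from cell (1,6)
  next x-line at t=1.3800, next y-line at t=0.2887; Δt_x=2.0000, Δt_y=1.1547
    y: enter (1,7) at t=0.2887 ← occupied
  → r_1 = 0.2887
beam 2: φ=90°, α=150°
  dir = (cos 150°, sin 150°) = (-0.8660, 0.5000); from cell (1,6)
  next x-line at t=0.3580, next y-line at t=0.5000; Δt_x=1.1547, Δt_y=2.0000
    x: enter (0,6) at t=0.3580 ← occupied
  → r_2 = 0.3580
beam 3: φ=180°, α=240°
  dir = (cos 240°, sin 240°) = (-0.5000, -0.8660); from cell (1,6)
  next x-line at t=0.6200, next y-line at t=0.8660; Δt_x=2.0000, Δt_y=1.1547
    x: enter (0,6) at t=0.6200 ← occupied
  → r_3 = 0.6200
beam 4: φ=270°, α=330°
  dir = (cos 330°, sin 330°) = (0.8660, -0.5000); from cell (1,6)
  next x-line at t=0.7967, next y-line at t=1.5000; Δt_x=1.1547, Δt_y=2.0000
    x: enter (2,6) at t=0.7967
    y: enter (2,5) at t=1.5000
    x: enter (3,5) at t=1.9514 ← occupied
  → r_4 = 1.9514

ranges = [0.2887, 0.3580, 0.6200, 1.9514]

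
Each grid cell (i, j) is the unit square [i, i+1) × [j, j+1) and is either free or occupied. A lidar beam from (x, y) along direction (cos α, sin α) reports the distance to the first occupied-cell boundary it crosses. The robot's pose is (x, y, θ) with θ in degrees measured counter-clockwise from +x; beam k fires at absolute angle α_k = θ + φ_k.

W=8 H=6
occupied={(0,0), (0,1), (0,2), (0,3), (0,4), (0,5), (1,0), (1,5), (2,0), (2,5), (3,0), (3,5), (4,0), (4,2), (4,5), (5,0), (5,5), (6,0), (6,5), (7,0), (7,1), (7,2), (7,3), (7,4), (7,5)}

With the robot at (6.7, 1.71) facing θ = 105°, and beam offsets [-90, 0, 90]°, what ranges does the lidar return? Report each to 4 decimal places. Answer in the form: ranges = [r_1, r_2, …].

ranges = [0.3106, 3.4061, 2.7432]

beam 1: φ=-90°, α=15°
  d=(0.9659,0.2588)  start (6,1)  tX=0.3106 tY=1.1205  stride 1/|dx|=1.0353 1/|dy|=3.8637
    cross x-line → (7,1), t=0.3106 (wall)
  → r_1 = 0.3106
beam 2: φ=0°, α=105°
  d=(-0.2588,0.9659)  start (6,1)  tX=2.7046 tY=0.3002  stride 1/|dx|=3.8637 1/|dy|=1.0353
    cross y-line → (6,2), t=0.3002
    cross y-line → (6,3), t=1.3355
    cross y-line → (6,4), t=2.3708
    cross x-line → (5,4), t=2.7046
    cross y-line → (5,5), t=3.4061 (wall)
  → r_2 = 3.4061
beam 3: φ=90°, α=195°
  d=(-0.9659,-0.2588)  start (6,1)  tX=0.7247 tY=2.7432  stride 1/|dx|=1.0353 1/|dy|=3.8637
    cross x-line → (5,1), t=0.7247
    cross x-line → (4,1), t=1.7600
    cross y-line → (4,0), t=2.7432 (wall)
  → r_3 = 2.7432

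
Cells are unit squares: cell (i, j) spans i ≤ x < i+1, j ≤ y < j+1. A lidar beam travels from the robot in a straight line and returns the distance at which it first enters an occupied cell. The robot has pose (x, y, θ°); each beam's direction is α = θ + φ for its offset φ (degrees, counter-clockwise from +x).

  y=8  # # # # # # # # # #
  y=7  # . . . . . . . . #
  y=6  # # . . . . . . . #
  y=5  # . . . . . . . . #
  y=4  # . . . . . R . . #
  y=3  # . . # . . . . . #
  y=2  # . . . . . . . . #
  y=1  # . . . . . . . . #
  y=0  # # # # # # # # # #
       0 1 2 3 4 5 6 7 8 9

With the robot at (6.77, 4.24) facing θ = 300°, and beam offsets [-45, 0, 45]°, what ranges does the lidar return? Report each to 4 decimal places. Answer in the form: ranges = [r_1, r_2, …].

ranges = [3.3543, 3.7412, 2.3087]

beam 1: φ=-45°, α=255°
  dir = (cos 255°, sin 255°) = (-0.2588, -0.9659); from cell (6,4)
  next x-line at t=2.9751, next y-line at t=0.2485; Δt_x=3.8637, Δt_y=1.0353
    y: enter (6,3) at t=0.2485
    y: enter (6,2) at t=1.2837
    y: enter (6,1) at t=2.3190
    x: enter (5,1) at t=2.9751
    y: enter (5,0) at t=3.3543 ← occupied
  → r_1 = 3.3543
beam 2: φ=0°, α=300°
  dir = (cos 300°, sin 300°) = (0.5000, -0.8660); from cell (6,4)
  next x-line at t=0.4600, next y-line at t=0.2771; Δt_x=2.0000, Δt_y=1.1547
    y: enter (6,3) at t=0.2771
    x: enter (7,3) at t=0.4600
    y: enter (7,2) at t=1.4318
    x: enter (8,2) at t=2.4600
    y: enter (8,1) at t=2.5865
    y: enter (8,0) at t=3.7412 ← occupied
  → r_2 = 3.7412
beam 3: φ=45°, α=345°
  dir = (cos 345°, sin 345°) = (0.9659, -0.2588); from cell (6,4)
  next x-line at t=0.2381, next y-line at t=0.9273; Δt_x=1.0353, Δt_y=3.8637
    x: enter (7,4) at t=0.2381
    y: enter (7,3) at t=0.9273
    x: enter (8,3) at t=1.2734
    x: enter (9,3) at t=2.3087 ← occupied
  → r_3 = 2.3087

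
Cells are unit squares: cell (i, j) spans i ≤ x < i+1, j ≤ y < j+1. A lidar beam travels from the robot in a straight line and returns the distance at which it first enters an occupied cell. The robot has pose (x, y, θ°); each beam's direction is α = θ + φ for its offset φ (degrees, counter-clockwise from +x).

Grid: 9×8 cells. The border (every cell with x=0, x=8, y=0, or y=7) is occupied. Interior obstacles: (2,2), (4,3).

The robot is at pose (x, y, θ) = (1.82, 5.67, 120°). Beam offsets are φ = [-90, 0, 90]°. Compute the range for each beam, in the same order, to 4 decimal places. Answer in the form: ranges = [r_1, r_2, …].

ranges = [2.6600, 1.5358, 0.9469]

beam 1: φ=-90°, α=30°
  cosα=0.8660 sinα=0.5000 | (1,5) | tMaxX 0.2078 tMaxY 0.6600 | tΔX 1.1547 tΔY 2.0000
    t=0.2078 [x] (2,5)
    t=0.6600 [y] (2,6)
    t=1.3625 [x] (3,6)
    t=2.5172 [x] (4,6)
    t=2.6600 [y] (4,7) — stop
  → r_1 = 2.6600
beam 2: φ=0°, α=120°
  cosα=-0.5000 sinα=0.8660 | (1,5) | tMaxX 1.6400 tMaxY 0.3811 | tΔX 2.0000 tΔY 1.1547
    t=0.3811 [y] (1,6)
    t=1.5358 [y] (1,7) — stop
  → r_2 = 1.5358
beam 3: φ=90°, α=210°
  cosα=-0.8660 sinα=-0.5000 | (1,5) | tMaxX 0.9469 tMaxY 1.3400 | tΔX 1.1547 tΔY 2.0000
    t=0.9469 [x] (0,5) — stop
  → r_3 = 0.9469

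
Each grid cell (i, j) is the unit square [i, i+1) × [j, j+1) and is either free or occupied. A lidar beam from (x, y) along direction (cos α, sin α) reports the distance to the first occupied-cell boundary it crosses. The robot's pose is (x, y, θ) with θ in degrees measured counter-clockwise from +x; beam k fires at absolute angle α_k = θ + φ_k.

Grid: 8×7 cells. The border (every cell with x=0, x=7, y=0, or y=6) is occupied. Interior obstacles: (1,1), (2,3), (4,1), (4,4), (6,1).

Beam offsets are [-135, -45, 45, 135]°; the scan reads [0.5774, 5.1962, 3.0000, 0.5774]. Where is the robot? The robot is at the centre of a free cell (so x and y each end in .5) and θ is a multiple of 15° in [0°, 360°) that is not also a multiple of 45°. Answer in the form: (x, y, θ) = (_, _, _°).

Candidates: 25 free-cell centres × 16 headings = 400 poses. Raycast each; keep the one whose scan matches to 4 dp.
  (3.5, 2.5, 165°): beam 1 = 4.0415 ≠ 0.5774 ✗
  (1.5, 5.5, 255°): beam 2 = 0.5774 ≠ 5.1962 ✗
  (4.5, 5.5, 60°): beam 1 = 0.5176 ≠ 0.5774 ✗
  (4.5, 3.5, 60°): beam 1 = 1.5529 ≠ 0.5774 ✗
  (2.5, 2.5, 345°): beam 1 = 1.0000 ≠ 0.5774 ✗
  …
  (2.5, 1.5, 75°): r_1=0.5774, r_2=5.1962, r_3=3.0000, r_4=0.5774 — all match ✓
Unique over the lattice → pose = (2.5, 1.5, 75°).

(x, y, θ) = (2.5, 1.5, 75°)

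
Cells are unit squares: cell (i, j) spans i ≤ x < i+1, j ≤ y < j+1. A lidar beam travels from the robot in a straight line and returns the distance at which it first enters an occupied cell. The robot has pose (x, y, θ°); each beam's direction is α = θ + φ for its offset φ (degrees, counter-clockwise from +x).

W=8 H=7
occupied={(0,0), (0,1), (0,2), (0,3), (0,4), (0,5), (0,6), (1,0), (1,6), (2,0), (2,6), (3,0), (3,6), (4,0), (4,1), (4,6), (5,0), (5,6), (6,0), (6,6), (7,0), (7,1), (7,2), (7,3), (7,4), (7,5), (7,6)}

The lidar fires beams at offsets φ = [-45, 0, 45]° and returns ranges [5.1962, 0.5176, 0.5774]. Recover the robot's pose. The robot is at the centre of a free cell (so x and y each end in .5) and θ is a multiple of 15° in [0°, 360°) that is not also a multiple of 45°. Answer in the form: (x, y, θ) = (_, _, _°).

(x, y, θ) = (5.5, 1.5, 165°)

Enumerate (i+0.5, j+0.5, θ) over the 29 free cells and 16 admissible headings. For each, cast all 3 beams and compare to the given ranges.
  (5.5, 1.5, 240°): beam 1 = 0.5176 ≠ 5.1962 ✗
  (4.5, 2.5, 330°): beam 1 = 0.5176 ≠ 5.1962 ✗
  (4.5, 3.5, 345°): beam 1 = 2.8868 ≠ 5.1962 ✗
  (6.5, 3.5, 285°): beam 1 = 2.8868 ≠ 5.1962 ✗
  …
  (5.5, 1.5, 165°): r_1=5.1962, r_2=0.5176, r_3=0.5774 — all match ✓
Only this pose fits every beam.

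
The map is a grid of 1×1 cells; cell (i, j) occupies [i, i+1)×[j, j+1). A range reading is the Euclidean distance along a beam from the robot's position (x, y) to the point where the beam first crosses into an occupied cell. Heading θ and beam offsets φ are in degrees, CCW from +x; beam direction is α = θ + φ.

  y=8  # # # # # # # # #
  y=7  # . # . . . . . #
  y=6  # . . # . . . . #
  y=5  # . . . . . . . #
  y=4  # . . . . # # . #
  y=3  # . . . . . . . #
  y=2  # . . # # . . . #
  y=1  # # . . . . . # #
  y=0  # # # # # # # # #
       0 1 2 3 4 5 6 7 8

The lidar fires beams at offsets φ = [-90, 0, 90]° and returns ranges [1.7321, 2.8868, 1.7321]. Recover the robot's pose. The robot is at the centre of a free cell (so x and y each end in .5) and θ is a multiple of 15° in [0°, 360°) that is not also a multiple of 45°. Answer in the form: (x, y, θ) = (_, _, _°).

(x, y, θ) = (5.5, 6.5, 30°)

Enumerate (i+0.5, j+0.5, θ) over the 41 free cells and 16 admissible headings. For each, cast all 3 beams and compare to the given ranges.
  (2.5, 5.5, 150°): beam 1 = 1.0000 ≠ 1.7321 ✗
  (4.5, 7.5, 105°): beam 1 = 1.9319 ≠ 1.7321 ✗
  (2.5, 2.5, 165°): beam 1 = 3.6235 ≠ 1.7321 ✗
  …
  (5.5, 6.5, 30°): r_1=1.7321, r_2=2.8868, r_3=1.7321 — all match ✓
Only this pose fits every beam.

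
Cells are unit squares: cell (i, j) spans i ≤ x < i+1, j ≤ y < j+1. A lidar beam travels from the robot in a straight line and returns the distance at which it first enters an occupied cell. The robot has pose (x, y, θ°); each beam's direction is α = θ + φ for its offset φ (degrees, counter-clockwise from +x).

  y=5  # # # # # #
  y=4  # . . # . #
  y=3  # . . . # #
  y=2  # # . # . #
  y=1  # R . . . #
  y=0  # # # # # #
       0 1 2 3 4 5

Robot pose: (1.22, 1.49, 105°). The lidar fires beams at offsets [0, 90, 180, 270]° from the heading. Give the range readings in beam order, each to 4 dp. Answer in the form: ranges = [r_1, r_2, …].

ranges = [0.5280, 0.2278, 0.5073, 1.9705]

beam 1: φ=0°, α=105°
  cosα=-0.2588 sinα=0.9659 | (1,1) | tMaxX 0.8500 tMaxY 0.5280 | tΔX 3.8637 tΔY 1.0353
    t=0.5280 [y] (1,2) — stop
  → r_1 = 0.5280
beam 2: φ=90°, α=195°
  cosα=-0.9659 sinα=-0.2588 | (1,1) | tMaxX 0.2278 tMaxY 1.8932 | tΔX 1.0353 tΔY 3.8637
    t=0.2278 [x] (0,1) — stop
  → r_2 = 0.2278
beam 3: φ=180°, α=285°
  cosα=0.2588 sinα=-0.9659 | (1,1) | tMaxX 3.0137 tMaxY 0.5073 | tΔX 3.8637 tΔY 1.0353
    t=0.5073 [y] (1,0) — stop
  → r_3 = 0.5073
beam 4: φ=270°, α=15°
  cosα=0.9659 sinα=0.2588 | (1,1) | tMaxX 0.8075 tMaxY 1.9705 | tΔX 1.0353 tΔY 3.8637
    t=0.8075 [x] (2,1)
    t=1.8428 [x] (3,1)
    t=1.9705 [y] (3,2) — stop
  → r_4 = 1.9705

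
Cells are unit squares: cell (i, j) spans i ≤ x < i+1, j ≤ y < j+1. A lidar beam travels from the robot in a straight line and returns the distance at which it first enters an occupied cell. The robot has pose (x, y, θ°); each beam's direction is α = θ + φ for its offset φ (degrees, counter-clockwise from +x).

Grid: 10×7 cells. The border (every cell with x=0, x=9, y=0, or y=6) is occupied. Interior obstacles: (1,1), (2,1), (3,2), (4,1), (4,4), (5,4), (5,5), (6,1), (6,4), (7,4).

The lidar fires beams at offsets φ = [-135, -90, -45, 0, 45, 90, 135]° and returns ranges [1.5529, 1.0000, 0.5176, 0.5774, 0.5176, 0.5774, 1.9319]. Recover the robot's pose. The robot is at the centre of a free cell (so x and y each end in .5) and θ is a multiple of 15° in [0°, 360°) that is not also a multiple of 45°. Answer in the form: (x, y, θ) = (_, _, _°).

Enumerate (i+0.5, j+0.5, θ) over the 30 free cells and 16 admissible headings. For each, cast all 7 beams and compare to the given ranges.
  (1.5, 4.5, 300°): beam 1 = 0.5176 ≠ 1.5529 ✗
  (8.5, 2.5, 15°): beam 1 = 1.7321 ≠ 1.5529 ✗
  (5.5, 3.5, 105°): beam 1 = 4.0415 ≠ 1.5529 ✗
  (6.5, 2.5, 150°): beam 1 = 2.5882 ≠ 1.5529 ✗
  …
  (8.5, 1.5, 300°): r_1=1.5529, r_2=1.0000, r_3=0.5176, r_4=0.5774, r_5=0.5176, r_6=0.5774, r_7=1.9319 — all match ✓
No second candidate reproduces the full scan.

(x, y, θ) = (8.5, 1.5, 300°)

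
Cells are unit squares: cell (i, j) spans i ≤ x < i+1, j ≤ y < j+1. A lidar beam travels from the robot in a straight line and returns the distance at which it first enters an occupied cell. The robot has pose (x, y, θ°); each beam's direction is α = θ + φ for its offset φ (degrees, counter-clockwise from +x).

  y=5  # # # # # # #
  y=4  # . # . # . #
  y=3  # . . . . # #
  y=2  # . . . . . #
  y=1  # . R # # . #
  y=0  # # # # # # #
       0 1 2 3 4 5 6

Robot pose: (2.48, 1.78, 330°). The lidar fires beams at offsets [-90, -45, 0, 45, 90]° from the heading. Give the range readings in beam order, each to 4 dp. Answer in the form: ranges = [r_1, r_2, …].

ranges = [0.9007, 0.8075, 0.6004, 0.5383, 3.0400]

beam 1: φ=-90°, α=240°
  cosα=-0.5000 sinα=-0.8660 | (2,1) | tMaxX 0.9600 tMaxY 0.9007 | tΔX 2.0000 tΔY 1.1547
    t=0.9007 [y] (2,0) — stop
  → r_1 = 0.9007
beam 2: φ=-45°, α=285°
  cosα=0.2588 sinα=-0.9659 | (2,1) | tMaxX 2.0091 tMaxY 0.8075 | tΔX 3.8637 tΔY 1.0353
    t=0.8075 [y] (2,0) — stop
  → r_2 = 0.8075
beam 3: φ=0°, α=330°
  cosα=0.8660 sinα=-0.5000 | (2,1) | tMaxX 0.6004 tMaxY 1.5600 | tΔX 1.1547 tΔY 2.0000
    t=0.6004 [x] (3,1) — stop
  → r_3 = 0.6004
beam 4: φ=45°, α=15°
  cosα=0.9659 sinα=0.2588 | (2,1) | tMaxX 0.5383 tMaxY 0.8500 | tΔX 1.0353 tΔY 3.8637
    t=0.5383 [x] (3,1) — stop
  → r_4 = 0.5383
beam 5: φ=90°, α=60°
  cosα=0.5000 sinα=0.8660 | (2,1) | tMaxX 1.0400 tMaxY 0.2540 | tΔX 2.0000 tΔY 1.1547
    t=0.2540 [y] (2,2)
    t=1.0400 [x] (3,2)
    t=1.4087 [y] (3,3)
    t=2.5634 [y] (3,4)
    t=3.0400 [x] (4,4) — stop
  → r_5 = 3.0400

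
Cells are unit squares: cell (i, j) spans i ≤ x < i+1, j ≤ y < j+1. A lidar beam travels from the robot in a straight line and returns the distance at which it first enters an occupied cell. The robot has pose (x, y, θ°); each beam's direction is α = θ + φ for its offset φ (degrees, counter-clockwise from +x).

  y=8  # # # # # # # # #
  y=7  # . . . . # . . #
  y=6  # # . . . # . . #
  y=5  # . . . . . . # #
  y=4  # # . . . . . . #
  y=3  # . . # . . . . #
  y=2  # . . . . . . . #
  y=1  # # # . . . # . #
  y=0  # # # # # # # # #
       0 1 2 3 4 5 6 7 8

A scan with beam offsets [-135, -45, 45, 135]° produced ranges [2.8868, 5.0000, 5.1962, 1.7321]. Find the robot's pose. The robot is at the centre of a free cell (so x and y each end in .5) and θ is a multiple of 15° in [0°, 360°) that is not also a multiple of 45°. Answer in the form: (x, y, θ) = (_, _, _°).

(x, y, θ) = (3.5, 6.5, 285°)

Enumerate (i+0.5, j+0.5, θ) over the 40 free cells and 16 admissible headings. For each, cast all 4 beams and compare to the given ranges.
  (5.5, 1.5, 60°): beam 1 = 0.5176 ≠ 2.8868 ✗
  (2.5, 3.5, 75°): beam 2 = 0.5774 ≠ 5.0000 ✗
  (1.5, 3.5, 210°): beam 1 = 0.5176 ≠ 2.8868 ✗
  …
  (3.5, 6.5, 285°): r_1=2.8868, r_2=5.0000, r_3=5.1962, r_4=1.7321 — all match ✓
Only this pose fits every beam.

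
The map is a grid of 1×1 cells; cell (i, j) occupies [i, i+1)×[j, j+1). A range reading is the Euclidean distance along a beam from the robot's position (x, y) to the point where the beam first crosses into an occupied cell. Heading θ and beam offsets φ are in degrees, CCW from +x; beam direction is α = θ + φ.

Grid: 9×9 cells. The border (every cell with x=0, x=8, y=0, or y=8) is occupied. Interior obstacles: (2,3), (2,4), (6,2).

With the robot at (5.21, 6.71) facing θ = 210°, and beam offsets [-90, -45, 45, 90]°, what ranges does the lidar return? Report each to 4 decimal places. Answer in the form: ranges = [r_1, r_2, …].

beam 1: φ=-90°, α=120°
  dir = (cos 120°, sin 120°) = (-0.5000, 0.8660); from cell (5,6)
  next x-line at t=0.4200, next y-line at t=0.3349; Δt_x=2.0000, Δt_y=1.1547
    y: enter (5,7) at t=0.3349
    x: enter (4,7) at t=0.4200
    y: enter (4,8) at t=1.4896 ← occupied
  → r_1 = 1.4896
beam 2: φ=-45°, α=165°
  dir = (cos 165°, sin 165°) = (-0.9659, 0.2588); from cell (5,6)
  next x-line at t=0.2174, next y-line at t=1.1205; Δt_x=1.0353, Δt_y=3.8637
    x: enter (4,6) at t=0.2174
    y: enter (4,7) at t=1.1205
    x: enter (3,7) at t=1.2527
    x: enter (2,7) at t=2.2880
    x: enter (1,7) at t=3.3232
    x: enter (0,7) at t=4.3585 ← occupied
  → r_2 = 4.3585
beam 3: φ=45°, α=255°
  dir = (cos 255°, sin 255°) = (-0.2588, -0.9659); from cell (5,6)
  next x-line at t=0.8114, next y-line at t=0.7350; Δt_x=3.8637, Δt_y=1.0353
    y: enter (5,5) at t=0.7350
    x: enter (4,5) at t=0.8114
    y: enter (4,4) at t=1.7703
    y: enter (4,3) at t=2.8056
    y: enter (4,2) at t=3.8409
    x: enter (3,2) at t=4.6751
    y: enter (3,1) at t=4.8762
    y: enter (3,0) at t=5.9114 ← occupied
  → r_3 = 5.9114
beam 4: φ=90°, α=300°
  dir = (cos 300°, sin 300°) = (0.5000, -0.8660); from cell (5,6)
  next x-line at t=1.5800, next y-line at t=0.8198; Δt_x=2.0000, Δt_y=1.1547
    y: enter (5,5) at t=0.8198
    x: enter (6,5) at t=1.5800
    y: enter (6,4) at t=1.9745
    y: enter (6,3) at t=3.1292
    x: enter (7,3) at t=3.5800
    y: enter (7,2) at t=4.2839
    y: enter (7,1) at t=5.4386
    x: enter (8,1) at t=5.5800 ← occupied
  → r_4 = 5.5800

ranges = [1.4896, 4.3585, 5.9114, 5.5800]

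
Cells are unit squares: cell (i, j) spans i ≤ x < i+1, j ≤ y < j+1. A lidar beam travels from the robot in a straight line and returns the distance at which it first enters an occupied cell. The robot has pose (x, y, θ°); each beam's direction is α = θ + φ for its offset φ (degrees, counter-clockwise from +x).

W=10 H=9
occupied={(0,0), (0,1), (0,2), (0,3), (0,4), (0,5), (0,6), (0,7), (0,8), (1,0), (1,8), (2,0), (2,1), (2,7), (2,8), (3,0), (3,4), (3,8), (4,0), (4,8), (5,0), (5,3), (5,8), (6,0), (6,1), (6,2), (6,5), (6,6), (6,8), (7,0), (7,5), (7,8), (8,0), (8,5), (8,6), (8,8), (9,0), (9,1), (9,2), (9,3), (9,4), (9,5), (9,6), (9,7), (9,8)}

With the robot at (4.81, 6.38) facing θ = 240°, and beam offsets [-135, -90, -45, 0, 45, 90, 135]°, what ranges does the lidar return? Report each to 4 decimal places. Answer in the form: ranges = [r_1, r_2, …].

beam 1: φ=-135°, α=105°
  cosα=-0.2588 sinα=0.9659 | (4,6) | tMaxX 3.1296 tMaxY 0.6419 | tΔX 3.8637 tΔY 1.0353
    t=0.6419 [y] (4,7)
    t=1.6771 [y] (4,8) — stop
  → r_1 = 1.6771
beam 2: φ=-90°, α=150°
  cosα=-0.8660 sinα=0.5000 | (4,6) | tMaxX 0.9353 tMaxY 1.2400 | tΔX 1.1547 tΔY 2.0000
    t=0.9353 [x] (3,6)
    t=1.2400 [y] (3,7)
    t=2.0900 [x] (2,7) — stop
  → r_2 = 2.0900
beam 3: φ=-45°, α=195°
  cosα=-0.9659 sinα=-0.2588 | (4,6) | tMaxX 0.8386 tMaxY 1.4682 | tΔX 1.0353 tΔY 3.8637
    t=0.8386 [x] (3,6)
    t=1.4682 [y] (3,5)
    t=1.8738 [x] (2,5)
    t=2.9091 [x] (1,5)
    t=3.9444 [x] (0,5) — stop
  → r_3 = 3.9444
beam 4: φ=0°, α=240°
  cosα=-0.5000 sinα=-0.8660 | (4,6) | tMaxX 1.6200 tMaxY 0.4388 | tΔX 2.0000 tΔY 1.1547
    t=0.4388 [y] (4,5)
    t=1.5935 [y] (4,4)
    t=1.6200 [x] (3,4) — stop
  → r_4 = 1.6200
beam 5: φ=45°, α=285°
  cosα=0.2588 sinα=-0.9659 | (4,6) | tMaxX 0.7341 tMaxY 0.3934 | tΔX 3.8637 tΔY 1.0353
    t=0.3934 [y] (4,5)
    t=0.7341 [x] (5,5)
    t=1.4287 [y] (5,4)
    t=2.4640 [y] (5,3) — stop
  → r_5 = 2.4640
beam 6: φ=90°, α=330°
  cosα=0.8660 sinα=-0.5000 | (4,6) | tMaxX 0.2194 tMaxY 0.7600 | tΔX 1.1547 tΔY 2.0000
    t=0.2194 [x] (5,6)
    t=0.7600 [y] (5,5)
    t=1.3741 [x] (6,5) — stop
  → r_6 = 1.3741
beam 7: φ=135°, α=15°
  cosα=0.9659 sinα=0.2588 | (4,6) | tMaxX 0.1967 tMaxY 2.3955 | tΔX 1.0353 tΔY 3.8637
    t=0.1967 [x] (5,6)
    t=1.2320 [x] (6,6) — stop
  → r_7 = 1.2320

ranges = [1.6771, 2.0900, 3.9444, 1.6200, 2.4640, 1.3741, 1.2320]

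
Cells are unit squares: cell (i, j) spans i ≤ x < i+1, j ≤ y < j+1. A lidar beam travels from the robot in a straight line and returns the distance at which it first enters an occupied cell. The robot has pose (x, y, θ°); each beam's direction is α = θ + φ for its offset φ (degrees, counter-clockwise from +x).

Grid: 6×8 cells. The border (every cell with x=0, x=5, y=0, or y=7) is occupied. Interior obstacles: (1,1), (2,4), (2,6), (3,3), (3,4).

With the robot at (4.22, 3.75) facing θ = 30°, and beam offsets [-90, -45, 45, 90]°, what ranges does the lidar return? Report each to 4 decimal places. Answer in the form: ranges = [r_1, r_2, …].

beam 1: φ=-90°, α=300°
  cosα=0.5000 sinα=-0.8660 | (4,3) | tMaxX 1.5600 tMaxY 0.8660 | tΔX 2.0000 tΔY 1.1547
    t=0.8660 [y] (4,2)
    t=1.5600 [x] (5,2) — stop
  → r_1 = 1.5600
beam 2: φ=-45°, α=345°
  cosα=0.9659 sinα=-0.2588 | (4,3) | tMaxX 0.8075 tMaxY 2.8978 | tΔX 1.0353 tΔY 3.8637
    t=0.8075 [x] (5,3) — stop
  → r_2 = 0.8075
beam 3: φ=45°, α=75°
  cosα=0.2588 sinα=0.9659 | (4,3) | tMaxX 3.0137 tMaxY 0.2588 | tΔX 3.8637 tΔY 1.0353
    t=0.2588 [y] (4,4)
    t=1.2941 [y] (4,5)
    t=2.3294 [y] (4,6)
    t=3.0137 [x] (5,6) — stop
  → r_3 = 3.0137
beam 4: φ=90°, α=120°
  cosα=-0.5000 sinα=0.8660 | (4,3) | tMaxX 0.4400 tMaxY 0.2887 | tΔX 2.0000 tΔY 1.1547
    t=0.2887 [y] (4,4)
    t=0.4400 [x] (3,4) — stop
  → r_4 = 0.4400

ranges = [1.5600, 0.8075, 3.0137, 0.4400]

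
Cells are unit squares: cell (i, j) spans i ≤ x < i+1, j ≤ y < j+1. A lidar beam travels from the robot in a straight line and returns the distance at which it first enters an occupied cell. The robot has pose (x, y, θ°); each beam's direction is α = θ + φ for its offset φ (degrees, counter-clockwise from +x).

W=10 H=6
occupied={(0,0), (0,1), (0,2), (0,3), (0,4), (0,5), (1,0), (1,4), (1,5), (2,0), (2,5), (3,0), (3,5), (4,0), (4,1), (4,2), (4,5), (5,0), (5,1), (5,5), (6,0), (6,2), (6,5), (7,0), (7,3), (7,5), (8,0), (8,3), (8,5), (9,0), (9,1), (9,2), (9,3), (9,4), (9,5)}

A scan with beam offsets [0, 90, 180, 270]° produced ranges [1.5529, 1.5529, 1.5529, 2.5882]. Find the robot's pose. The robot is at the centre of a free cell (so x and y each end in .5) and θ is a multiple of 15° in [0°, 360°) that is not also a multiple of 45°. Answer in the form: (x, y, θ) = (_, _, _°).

(x, y, θ) = (2.5, 2.5, 165°)

The pose lattice has 25·16 = 400 candidates. Test each by forward raycasting.
  (6.5, 1.5, 165°): beam 1 = 0.5176 ≠ 1.5529 ✗
  (5.5, 3.5, 105°): beam 2 = 4.6587 ≠ 1.5529 ✗
  (3.5, 4.5, 345°): beam 1 = 3.6235 ≠ 1.5529 ✗
  (1.5, 2.5, 105°): beam 2 = 0.5176 ≠ 1.5529 ✗
  …
  (2.5, 2.5, 165°): r_1=1.5529, r_2=1.5529, r_3=1.5529, r_4=2.5882 — all match ✓
Only this pose fits every beam.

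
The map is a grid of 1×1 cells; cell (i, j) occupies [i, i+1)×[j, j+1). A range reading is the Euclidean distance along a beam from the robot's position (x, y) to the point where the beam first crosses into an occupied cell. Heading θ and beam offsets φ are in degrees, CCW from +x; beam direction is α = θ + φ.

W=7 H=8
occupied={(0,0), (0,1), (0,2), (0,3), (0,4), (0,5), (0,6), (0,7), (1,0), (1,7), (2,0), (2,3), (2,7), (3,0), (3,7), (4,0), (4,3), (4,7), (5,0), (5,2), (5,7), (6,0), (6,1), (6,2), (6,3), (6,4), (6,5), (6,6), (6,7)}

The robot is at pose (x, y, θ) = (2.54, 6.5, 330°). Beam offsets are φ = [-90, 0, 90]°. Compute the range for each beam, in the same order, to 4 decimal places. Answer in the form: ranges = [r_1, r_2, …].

beam 1: φ=-90°, α=240°
  direction (-0.5000, -0.8660); cell (2,6); t to first gridline: x 1.0800, y 0.5774 (then +2.0000 / +1.1547)
    (2,5) via y @ 0.5774
    (1,5) via x @ 1.0800
    (1,4) via y @ 1.7321
    (1,3) via y @ 2.8868
    (0,3) via x @ 3.0800  # hit
  → r_1 = 3.0800
beam 2: φ=0°, α=330°
  direction (0.8660, -0.5000); cell (2,6); t to first gridline: x 0.5312, y 1.0000 (then +1.1547 / +2.0000)
    (3,6) via x @ 0.5312
    (3,5) via y @ 1.0000
    (4,5) via x @ 1.6859
    (5,5) via x @ 2.8406
    (5,4) via y @ 3.0000
    (6,4) via x @ 3.9953  # hit
  → r_2 = 3.9953
beam 3: φ=90°, α=60°
  direction (0.5000, 0.8660); cell (2,6); t to first gridline: x 0.9200, y 0.5774 (then +2.0000 / +1.1547)
    (2,7) via y @ 0.5774  # hit
  → r_3 = 0.5774

ranges = [3.0800, 3.9953, 0.5774]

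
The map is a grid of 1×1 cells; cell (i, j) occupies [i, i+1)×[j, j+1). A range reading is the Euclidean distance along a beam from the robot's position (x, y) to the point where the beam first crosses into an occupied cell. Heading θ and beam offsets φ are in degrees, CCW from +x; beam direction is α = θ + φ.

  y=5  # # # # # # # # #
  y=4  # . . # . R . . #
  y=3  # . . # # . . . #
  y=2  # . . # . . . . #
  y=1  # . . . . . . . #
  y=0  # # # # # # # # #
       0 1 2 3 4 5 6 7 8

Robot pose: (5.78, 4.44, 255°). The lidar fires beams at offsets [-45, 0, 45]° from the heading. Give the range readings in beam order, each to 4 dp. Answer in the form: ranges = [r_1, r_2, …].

ranges = [0.9007, 3.5614, 3.9722]

beam 1: φ=-45°, α=210°
  dir = (cos 210°, sin 210°) = (-0.8660, -0.5000); from cell (5,4)
  next x-line at t=0.9007, next y-line at t=0.8800; Δt_x=1.1547, Δt_y=2.0000
    y: enter (5,3) at t=0.8800
    x: enter (4,3) at t=0.9007 ← occupied
  → r_1 = 0.9007
beam 2: φ=0°, α=255°
  dir = (cos 255°, sin 255°) = (-0.2588, -0.9659); from cell (5,4)
  next x-line at t=3.0137, next y-line at t=0.4555; Δt_x=3.8637, Δt_y=1.0353
    y: enter (5,3) at t=0.4555
    y: enter (5,2) at t=1.4908
    y: enter (5,1) at t=2.5261
    x: enter (4,1) at t=3.0137
    y: enter (4,0) at t=3.5614 ← occupied
  → r_2 = 3.5614
beam 3: φ=45°, α=300°
  dir = (cos 300°, sin 300°) = (0.5000, -0.8660); from cell (5,4)
  next x-line at t=0.4400, next y-line at t=0.5081; Δt_x=2.0000, Δt_y=1.1547
    x: enter (6,4) at t=0.4400
    y: enter (6,3) at t=0.5081
    y: enter (6,2) at t=1.6628
    x: enter (7,2) at t=2.4400
    y: enter (7,1) at t=2.8175
    y: enter (7,0) at t=3.9722 ← occupied
  → r_3 = 3.9722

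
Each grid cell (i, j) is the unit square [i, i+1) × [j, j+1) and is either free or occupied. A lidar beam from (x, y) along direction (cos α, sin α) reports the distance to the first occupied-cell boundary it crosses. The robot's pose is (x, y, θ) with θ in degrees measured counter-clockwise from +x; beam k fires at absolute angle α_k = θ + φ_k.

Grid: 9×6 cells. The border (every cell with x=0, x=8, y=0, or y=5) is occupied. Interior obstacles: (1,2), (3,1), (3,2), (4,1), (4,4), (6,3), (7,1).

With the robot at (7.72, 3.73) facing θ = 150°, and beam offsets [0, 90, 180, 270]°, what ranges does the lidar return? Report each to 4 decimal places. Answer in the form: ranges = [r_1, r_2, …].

beam 1: φ=0°, α=150°
  cosα=-0.8660 sinα=0.5000 | (7,3) | tMaxX 0.8314 tMaxY 0.5400 | tΔX 1.1547 tΔY 2.0000
    t=0.5400 [y] (7,4)
    t=0.8314 [x] (6,4)
    t=1.9861 [x] (5,4)
    t=2.5400 [y] (5,5) — stop
  → r_1 = 2.5400
beam 2: φ=90°, α=240°
  cosα=-0.5000 sinα=-0.8660 | (7,3) | tMaxX 1.4400 tMaxY 0.8429 | tΔX 2.0000 tΔY 1.1547
    t=0.8429 [y] (7,2)
    t=1.4400 [x] (6,2)
    t=1.9976 [y] (6,1)
    t=3.1523 [y] (6,0) — stop
  → r_2 = 3.1523
beam 3: φ=180°, α=330°
  cosα=0.8660 sinα=-0.5000 | (7,3) | tMaxX 0.3233 tMaxY 1.4600 | tΔX 1.1547 tΔY 2.0000
    t=0.3233 [x] (8,3) — stop
  → r_3 = 0.3233
beam 4: φ=270°, α=60°
  cosα=0.5000 sinα=0.8660 | (7,3) | tMaxX 0.5600 tMaxY 0.3118 | tΔX 2.0000 tΔY 1.1547
    t=0.3118 [y] (7,4)
    t=0.5600 [x] (8,4) — stop
  → r_4 = 0.5600

ranges = [2.5400, 3.1523, 0.3233, 0.5600]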